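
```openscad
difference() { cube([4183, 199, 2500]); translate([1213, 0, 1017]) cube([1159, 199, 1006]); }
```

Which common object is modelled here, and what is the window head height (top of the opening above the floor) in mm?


A wall with a window opening. The window head height is 2023 mm.

A wall with a rectangular opening subtracted — a window. Sill at z = 1017, opening 1006 mm tall, so the head is at 1017 + 1006 = 2023 mm.


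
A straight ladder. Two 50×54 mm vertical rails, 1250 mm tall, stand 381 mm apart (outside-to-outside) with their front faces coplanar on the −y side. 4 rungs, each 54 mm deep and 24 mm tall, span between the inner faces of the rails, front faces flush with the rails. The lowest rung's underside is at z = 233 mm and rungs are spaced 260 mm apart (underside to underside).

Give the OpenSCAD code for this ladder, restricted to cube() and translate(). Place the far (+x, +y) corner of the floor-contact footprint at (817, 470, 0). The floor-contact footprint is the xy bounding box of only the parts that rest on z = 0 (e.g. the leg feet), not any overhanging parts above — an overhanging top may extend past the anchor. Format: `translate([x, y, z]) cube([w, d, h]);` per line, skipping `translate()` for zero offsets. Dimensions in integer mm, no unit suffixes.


translate([436, 416, 0]) cube([50, 54, 1250]);
translate([767, 416, 0]) cube([50, 54, 1250]);
translate([486, 416, 233]) cube([281, 54, 24]);
translate([486, 416, 493]) cube([281, 54, 24]);
translate([486, 416, 753]) cube([281, 54, 24]);
translate([486, 416, 1013]) cube([281, 54, 24]);


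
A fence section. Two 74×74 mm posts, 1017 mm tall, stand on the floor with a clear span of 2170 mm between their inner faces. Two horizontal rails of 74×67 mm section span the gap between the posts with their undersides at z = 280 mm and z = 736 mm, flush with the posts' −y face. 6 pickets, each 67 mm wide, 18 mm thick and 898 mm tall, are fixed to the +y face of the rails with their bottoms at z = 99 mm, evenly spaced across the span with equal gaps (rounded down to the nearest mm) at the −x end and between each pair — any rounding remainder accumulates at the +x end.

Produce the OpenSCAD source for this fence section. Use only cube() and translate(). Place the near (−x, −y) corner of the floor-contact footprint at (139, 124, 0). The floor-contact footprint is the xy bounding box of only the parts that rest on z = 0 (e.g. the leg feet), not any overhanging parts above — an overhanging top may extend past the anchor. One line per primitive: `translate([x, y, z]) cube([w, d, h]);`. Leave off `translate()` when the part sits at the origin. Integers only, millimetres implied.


translate([139, 124, 0]) cube([74, 74, 1017]);
translate([2383, 124, 0]) cube([74, 74, 1017]);
translate([213, 124, 280]) cube([2170, 74, 67]);
translate([213, 124, 736]) cube([2170, 74, 67]);
translate([465, 198, 99]) cube([67, 18, 898]);
translate([784, 198, 99]) cube([67, 18, 898]);
translate([1103, 198, 99]) cube([67, 18, 898]);
translate([1422, 198, 99]) cube([67, 18, 898]);
translate([1741, 198, 99]) cube([67, 18, 898]);
translate([2060, 198, 99]) cube([67, 18, 898]);


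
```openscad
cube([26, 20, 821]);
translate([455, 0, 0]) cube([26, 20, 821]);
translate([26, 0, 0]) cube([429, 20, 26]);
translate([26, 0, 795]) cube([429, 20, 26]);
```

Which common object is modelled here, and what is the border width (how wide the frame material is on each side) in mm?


A picture frame. The border width is 26 mm.

Four thin pieces enclosing a rectangular opening — a picture frame. The two full-height stiles are 821 mm tall; the top rail sits at z = 795 and is 26 mm tall, so the border above the opening is 821 − 795 = 26 mm, matching the stile x-width.


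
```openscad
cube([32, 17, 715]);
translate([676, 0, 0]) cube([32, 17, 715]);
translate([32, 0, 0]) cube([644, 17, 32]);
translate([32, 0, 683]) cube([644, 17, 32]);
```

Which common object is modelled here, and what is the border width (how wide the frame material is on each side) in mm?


A picture frame. The border width is 32 mm.

Four thin pieces enclosing a rectangular opening — a picture frame. The two full-height stiles are 715 mm tall; the top rail sits at z = 683 and is 32 mm tall, so the border above the opening is 715 − 683 = 32 mm, matching the stile x-width.


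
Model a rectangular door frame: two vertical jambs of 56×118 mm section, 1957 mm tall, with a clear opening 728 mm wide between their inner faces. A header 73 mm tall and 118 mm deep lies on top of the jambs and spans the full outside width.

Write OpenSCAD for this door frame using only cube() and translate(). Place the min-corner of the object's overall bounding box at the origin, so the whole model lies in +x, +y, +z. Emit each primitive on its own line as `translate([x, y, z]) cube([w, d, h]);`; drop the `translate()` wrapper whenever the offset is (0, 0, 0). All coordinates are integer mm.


cube([56, 118, 1957]);
translate([784, 0, 0]) cube([56, 118, 1957]);
translate([0, 0, 1957]) cube([840, 118, 73]);


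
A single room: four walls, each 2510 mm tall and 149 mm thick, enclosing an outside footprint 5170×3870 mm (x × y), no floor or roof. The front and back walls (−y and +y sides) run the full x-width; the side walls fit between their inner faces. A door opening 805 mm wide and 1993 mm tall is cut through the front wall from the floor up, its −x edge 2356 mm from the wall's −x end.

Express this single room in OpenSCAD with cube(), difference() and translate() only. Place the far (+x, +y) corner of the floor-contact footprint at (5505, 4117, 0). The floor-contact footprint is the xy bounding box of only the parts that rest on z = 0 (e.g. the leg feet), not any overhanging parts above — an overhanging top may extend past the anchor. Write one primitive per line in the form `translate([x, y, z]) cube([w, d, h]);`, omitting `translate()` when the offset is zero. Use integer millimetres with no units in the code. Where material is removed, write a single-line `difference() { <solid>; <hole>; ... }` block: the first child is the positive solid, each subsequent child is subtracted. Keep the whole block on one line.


difference() { translate([335, 247, 0]) cube([5170, 149, 2510]); translate([2691, 247, 0]) cube([805, 149, 1993]); }
translate([335, 3968, 0]) cube([5170, 149, 2510]);
translate([335, 396, 0]) cube([149, 3572, 2510]);
translate([5356, 396, 0]) cube([149, 3572, 2510]);


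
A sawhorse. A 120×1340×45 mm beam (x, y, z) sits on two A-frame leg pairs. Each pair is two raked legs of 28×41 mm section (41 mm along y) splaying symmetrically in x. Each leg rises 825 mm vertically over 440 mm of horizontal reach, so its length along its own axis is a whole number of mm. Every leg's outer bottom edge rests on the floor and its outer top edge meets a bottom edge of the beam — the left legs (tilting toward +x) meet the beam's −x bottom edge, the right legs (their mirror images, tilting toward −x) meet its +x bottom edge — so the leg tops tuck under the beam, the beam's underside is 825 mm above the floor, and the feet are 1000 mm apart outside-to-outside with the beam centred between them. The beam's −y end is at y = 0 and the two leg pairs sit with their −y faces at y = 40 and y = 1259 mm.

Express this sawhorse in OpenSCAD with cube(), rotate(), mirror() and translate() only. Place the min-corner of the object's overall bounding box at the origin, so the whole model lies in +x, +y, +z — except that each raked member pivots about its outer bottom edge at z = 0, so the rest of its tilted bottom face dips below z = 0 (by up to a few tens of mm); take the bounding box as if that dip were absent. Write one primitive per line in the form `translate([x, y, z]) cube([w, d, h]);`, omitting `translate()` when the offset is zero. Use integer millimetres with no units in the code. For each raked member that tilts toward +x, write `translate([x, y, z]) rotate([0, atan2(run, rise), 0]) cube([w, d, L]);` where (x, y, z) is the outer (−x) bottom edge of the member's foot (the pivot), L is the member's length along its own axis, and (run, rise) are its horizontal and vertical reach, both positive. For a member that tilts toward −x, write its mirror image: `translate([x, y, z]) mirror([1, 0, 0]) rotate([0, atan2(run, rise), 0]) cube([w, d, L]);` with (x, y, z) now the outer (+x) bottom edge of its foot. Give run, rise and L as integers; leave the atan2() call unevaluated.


translate([440, 0, 825]) cube([120, 1340, 45]);
translate([0, 40, 0]) rotate([0, atan2(440, 825), 0]) cube([28, 41, 935]);
translate([1000, 40, 0]) mirror([1, 0, 0]) rotate([0, atan2(440, 825), 0]) cube([28, 41, 935]);
translate([0, 1259, 0]) rotate([0, atan2(440, 825), 0]) cube([28, 41, 935]);
translate([1000, 1259, 0]) mirror([1, 0, 0]) rotate([0, atan2(440, 825), 0]) cube([28, 41, 935]);


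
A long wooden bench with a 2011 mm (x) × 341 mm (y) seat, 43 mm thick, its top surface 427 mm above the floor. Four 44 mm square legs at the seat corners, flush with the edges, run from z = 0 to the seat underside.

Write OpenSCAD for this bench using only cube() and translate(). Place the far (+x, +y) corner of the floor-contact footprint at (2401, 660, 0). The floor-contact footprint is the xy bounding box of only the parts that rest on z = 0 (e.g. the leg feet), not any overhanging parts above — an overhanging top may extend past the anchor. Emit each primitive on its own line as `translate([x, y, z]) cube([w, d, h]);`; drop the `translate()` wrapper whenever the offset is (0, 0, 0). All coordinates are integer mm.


// leg_h = 427 − 43 = 384
translate([390, 319, 384]) cube([2011, 341, 43]);
translate([390, 319, 0]) cube([44, 44, 384]);
translate([390, 616, 0]) cube([44, 44, 384]);
translate([2357, 319, 0]) cube([44, 44, 384]);
translate([2357, 616, 0]) cube([44, 44, 384]);


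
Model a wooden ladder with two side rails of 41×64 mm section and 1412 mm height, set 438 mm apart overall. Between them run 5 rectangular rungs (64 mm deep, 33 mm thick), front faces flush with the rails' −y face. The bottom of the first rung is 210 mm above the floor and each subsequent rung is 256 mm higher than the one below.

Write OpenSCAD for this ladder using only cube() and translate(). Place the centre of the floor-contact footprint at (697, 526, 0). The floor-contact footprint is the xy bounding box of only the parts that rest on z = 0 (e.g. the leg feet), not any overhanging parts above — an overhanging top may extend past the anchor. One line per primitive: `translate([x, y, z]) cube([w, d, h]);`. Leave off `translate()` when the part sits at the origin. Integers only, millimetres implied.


translate([478, 494, 0]) cube([41, 64, 1412]);
translate([875, 494, 0]) cube([41, 64, 1412]);
translate([519, 494, 210]) cube([356, 64, 33]);
translate([519, 494, 466]) cube([356, 64, 33]);
translate([519, 494, 722]) cube([356, 64, 33]);
translate([519, 494, 978]) cube([356, 64, 33]);
translate([519, 494, 1234]) cube([356, 64, 33]);


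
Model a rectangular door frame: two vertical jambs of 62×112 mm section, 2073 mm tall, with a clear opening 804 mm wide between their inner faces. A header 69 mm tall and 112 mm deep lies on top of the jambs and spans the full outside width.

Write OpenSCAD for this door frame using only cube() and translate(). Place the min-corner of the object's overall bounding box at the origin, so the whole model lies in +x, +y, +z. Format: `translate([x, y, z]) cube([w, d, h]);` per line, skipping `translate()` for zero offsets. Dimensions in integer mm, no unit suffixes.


cube([62, 112, 2073]);
translate([866, 0, 0]) cube([62, 112, 2073]);
translate([0, 0, 2073]) cube([928, 112, 69]);


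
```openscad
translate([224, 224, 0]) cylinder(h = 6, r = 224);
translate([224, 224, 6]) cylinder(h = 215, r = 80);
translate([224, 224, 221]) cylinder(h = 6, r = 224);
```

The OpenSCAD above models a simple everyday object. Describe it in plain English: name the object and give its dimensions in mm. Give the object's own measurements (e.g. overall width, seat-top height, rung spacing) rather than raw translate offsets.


A spool: two coaxial disc flanges of radius 224 mm and thickness 6 mm, joined by a core cylinder of radius 80 mm and height 215 mm. The lower flange rests on z = 0 and the three cylinders share a vertical axis.


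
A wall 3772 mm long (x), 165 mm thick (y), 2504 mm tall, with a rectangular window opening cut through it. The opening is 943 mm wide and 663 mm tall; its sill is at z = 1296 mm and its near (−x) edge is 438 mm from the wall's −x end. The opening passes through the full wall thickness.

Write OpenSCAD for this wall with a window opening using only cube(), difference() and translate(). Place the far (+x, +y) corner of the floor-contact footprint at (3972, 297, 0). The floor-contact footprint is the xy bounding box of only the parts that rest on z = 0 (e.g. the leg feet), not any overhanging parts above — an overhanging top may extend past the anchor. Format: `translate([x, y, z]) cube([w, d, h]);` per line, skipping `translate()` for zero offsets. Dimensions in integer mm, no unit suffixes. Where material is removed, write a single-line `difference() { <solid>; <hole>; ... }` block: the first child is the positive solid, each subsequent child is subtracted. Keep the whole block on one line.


difference() { translate([200, 132, 0]) cube([3772, 165, 2504]); translate([638, 132, 1296]) cube([943, 165, 663]); }


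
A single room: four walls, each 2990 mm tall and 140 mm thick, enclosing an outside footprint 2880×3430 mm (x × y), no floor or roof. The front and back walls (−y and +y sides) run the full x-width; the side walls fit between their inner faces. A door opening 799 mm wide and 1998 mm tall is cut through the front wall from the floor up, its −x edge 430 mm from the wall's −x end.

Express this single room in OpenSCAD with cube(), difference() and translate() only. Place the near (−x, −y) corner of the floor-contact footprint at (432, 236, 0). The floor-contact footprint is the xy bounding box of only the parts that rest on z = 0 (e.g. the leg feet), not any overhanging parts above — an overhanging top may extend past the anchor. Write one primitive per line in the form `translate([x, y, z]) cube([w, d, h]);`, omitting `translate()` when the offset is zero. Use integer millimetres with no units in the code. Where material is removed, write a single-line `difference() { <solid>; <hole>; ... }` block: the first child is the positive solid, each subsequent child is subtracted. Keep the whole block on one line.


difference() { translate([432, 236, 0]) cube([2880, 140, 2990]); translate([862, 236, 0]) cube([799, 140, 1998]); }
translate([432, 3526, 0]) cube([2880, 140, 2990]);
translate([432, 376, 0]) cube([140, 3150, 2990]);
translate([3172, 376, 0]) cube([140, 3150, 2990]);


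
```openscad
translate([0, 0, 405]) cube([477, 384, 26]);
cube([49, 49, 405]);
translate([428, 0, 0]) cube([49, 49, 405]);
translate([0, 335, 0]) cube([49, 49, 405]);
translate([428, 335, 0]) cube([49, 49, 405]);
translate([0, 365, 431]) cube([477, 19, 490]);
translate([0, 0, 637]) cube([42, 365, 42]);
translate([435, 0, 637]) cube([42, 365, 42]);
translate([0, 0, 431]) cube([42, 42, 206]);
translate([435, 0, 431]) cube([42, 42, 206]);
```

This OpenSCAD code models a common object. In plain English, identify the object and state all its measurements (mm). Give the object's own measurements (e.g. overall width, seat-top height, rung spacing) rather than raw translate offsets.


A chair. The seat is a 477×384×26 mm slab with its top at z = 431 mm, on four 49×49 mm corner legs (flush with the seat edges, standing on z = 0). A flat backrest 19 mm thick, 490 mm tall, spans the full seat width and rises from the seat top along its +y edge, rear face flush with the rear of the seat. Two armrests of 42×42 mm section run along each side from the seat's front edge to the front of the backrest, top faces 248 mm above the seat top and outer faces flush with the seat's x-edges; a 42×42 mm post under the front of each armrest stands on the seat at the front corner.


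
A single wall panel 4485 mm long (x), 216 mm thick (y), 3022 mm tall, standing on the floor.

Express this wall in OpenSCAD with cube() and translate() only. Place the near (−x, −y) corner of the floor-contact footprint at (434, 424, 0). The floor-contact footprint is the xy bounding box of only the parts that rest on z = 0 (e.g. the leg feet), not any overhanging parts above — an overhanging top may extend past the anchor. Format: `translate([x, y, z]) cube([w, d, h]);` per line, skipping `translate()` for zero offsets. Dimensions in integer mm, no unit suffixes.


translate([434, 424, 0]) cube([4485, 216, 3022]);


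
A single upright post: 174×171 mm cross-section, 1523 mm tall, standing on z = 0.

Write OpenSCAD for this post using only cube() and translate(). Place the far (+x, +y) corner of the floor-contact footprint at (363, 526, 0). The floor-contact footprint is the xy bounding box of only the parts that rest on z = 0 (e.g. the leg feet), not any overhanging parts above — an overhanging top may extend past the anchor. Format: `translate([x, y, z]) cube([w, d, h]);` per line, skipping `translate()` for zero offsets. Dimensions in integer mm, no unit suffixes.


translate([189, 355, 0]) cube([174, 171, 1523]);


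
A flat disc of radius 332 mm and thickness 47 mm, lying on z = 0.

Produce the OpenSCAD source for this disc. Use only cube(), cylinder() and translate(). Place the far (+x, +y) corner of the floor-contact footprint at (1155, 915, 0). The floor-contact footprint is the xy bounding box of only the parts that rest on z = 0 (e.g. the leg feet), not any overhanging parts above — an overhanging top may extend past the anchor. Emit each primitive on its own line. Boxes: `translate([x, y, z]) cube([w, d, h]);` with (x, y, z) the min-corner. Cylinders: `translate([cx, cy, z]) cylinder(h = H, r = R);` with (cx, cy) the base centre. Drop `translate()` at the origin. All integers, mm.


translate([823, 583, 0]) cylinder(h = 47, r = 332);


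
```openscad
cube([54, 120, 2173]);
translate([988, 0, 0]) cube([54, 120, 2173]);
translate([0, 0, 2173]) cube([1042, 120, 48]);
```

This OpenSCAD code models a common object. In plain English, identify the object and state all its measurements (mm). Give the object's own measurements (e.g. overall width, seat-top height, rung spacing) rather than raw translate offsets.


A door frame. The clear opening is 934 mm wide and 2173 mm high. Two 54 mm wide jambs, 120 mm deep, stand either side of the opening from the floor to the top of the opening. A 48 mm thick head sits across the top of both jambs, spanning the full outside width of the frame.


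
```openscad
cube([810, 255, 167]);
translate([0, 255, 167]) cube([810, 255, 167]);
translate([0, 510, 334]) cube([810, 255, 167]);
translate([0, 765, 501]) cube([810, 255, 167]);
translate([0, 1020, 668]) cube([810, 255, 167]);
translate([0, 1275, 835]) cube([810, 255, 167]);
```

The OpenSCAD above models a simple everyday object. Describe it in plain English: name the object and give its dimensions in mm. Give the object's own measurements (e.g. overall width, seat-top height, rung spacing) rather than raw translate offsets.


A straight staircase of 6 solid steps. Each step is 810 mm wide (x), 255 mm deep (y, the going) and 167 mm tall (the rise). The first step rests on the floor; each subsequent step sits one going further in +y and one rise higher in +z, directly behind and above the previous step with no overlap.


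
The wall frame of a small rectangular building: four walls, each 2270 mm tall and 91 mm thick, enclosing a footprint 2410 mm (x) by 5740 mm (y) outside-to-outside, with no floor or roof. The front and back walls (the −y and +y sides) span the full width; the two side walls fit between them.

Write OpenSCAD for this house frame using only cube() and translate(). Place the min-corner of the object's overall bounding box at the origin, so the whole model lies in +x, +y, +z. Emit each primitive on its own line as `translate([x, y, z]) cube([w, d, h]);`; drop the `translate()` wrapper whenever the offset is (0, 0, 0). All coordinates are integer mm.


cube([2410, 91, 2270]);
translate([0, 5649, 0]) cube([2410, 91, 2270]);
translate([0, 91, 0]) cube([91, 5558, 2270]);
translate([2319, 91, 0]) cube([91, 5558, 2270]);


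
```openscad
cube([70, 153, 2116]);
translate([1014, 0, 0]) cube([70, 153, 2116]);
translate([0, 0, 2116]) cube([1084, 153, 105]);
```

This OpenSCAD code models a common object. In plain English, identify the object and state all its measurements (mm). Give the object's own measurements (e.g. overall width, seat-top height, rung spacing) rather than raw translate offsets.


A door frame. The clear opening is 944 mm wide and 2116 mm high. Two 70 mm wide jambs, 153 mm deep, stand either side of the opening from the floor to the top of the opening. A 105 mm thick head sits across the top of both jambs, spanning the full outside width of the frame.


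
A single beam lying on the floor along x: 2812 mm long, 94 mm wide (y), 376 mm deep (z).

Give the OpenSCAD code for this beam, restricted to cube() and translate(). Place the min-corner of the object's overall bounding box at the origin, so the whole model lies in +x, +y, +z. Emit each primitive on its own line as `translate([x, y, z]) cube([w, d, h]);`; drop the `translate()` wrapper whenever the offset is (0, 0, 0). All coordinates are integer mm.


cube([2812, 94, 376]);


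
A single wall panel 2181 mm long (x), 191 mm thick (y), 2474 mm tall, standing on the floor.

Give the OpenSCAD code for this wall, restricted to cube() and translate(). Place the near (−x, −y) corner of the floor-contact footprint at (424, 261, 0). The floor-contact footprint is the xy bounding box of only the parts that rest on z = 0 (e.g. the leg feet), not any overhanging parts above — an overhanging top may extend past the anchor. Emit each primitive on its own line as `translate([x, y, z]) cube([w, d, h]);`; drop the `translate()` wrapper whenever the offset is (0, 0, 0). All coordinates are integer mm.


translate([424, 261, 0]) cube([2181, 191, 2474]);


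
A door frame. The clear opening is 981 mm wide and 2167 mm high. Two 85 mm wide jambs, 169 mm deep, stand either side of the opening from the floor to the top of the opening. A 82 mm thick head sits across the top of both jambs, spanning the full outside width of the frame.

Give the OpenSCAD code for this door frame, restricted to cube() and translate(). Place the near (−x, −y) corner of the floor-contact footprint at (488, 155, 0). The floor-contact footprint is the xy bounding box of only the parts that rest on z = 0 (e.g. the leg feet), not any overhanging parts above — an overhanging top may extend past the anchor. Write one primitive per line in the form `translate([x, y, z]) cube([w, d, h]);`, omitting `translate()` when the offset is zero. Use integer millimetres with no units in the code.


translate([488, 155, 0]) cube([85, 169, 2167]);
translate([1554, 155, 0]) cube([85, 169, 2167]);
translate([488, 155, 2167]) cube([1151, 169, 82]);


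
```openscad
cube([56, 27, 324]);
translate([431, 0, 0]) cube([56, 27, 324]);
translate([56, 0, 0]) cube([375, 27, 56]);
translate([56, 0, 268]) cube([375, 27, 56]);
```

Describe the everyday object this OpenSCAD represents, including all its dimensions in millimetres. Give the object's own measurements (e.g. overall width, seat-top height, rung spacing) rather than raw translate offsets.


A rectangular picture frame lying in the x–z plane (depth along y). The opening is 375 mm wide (x) by 212 mm tall (z), surrounded by a border 56 mm wide on all four sides. The frame is 27 mm deep and is made of two full-height vertical stiles with two horizontal rails fitted between them.


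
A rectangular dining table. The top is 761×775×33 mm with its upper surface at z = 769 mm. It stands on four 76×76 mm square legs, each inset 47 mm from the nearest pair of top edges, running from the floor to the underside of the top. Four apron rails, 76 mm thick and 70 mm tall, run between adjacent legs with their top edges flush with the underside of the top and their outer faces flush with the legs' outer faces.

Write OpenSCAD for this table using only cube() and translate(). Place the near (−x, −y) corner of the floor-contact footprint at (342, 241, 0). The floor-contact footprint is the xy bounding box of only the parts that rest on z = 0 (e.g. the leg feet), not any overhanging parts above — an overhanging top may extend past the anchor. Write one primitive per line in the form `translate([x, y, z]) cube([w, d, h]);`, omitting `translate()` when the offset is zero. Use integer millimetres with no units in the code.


// leg_h = 769 - 33 = 736
// apron z = 736 - 70 = 666
translate([295, 194, 736]) cube([761, 775, 33]);
translate([342, 241, 0]) cube([76, 76, 736]);
translate([933, 241, 0]) cube([76, 76, 736]);
translate([342, 846, 0]) cube([76, 76, 736]);
translate([933, 846, 0]) cube([76, 76, 736]);
translate([418, 241, 666]) cube([515, 76, 70]);
translate([418, 846, 666]) cube([515, 76, 70]);
translate([342, 317, 666]) cube([76, 529, 70]);
translate([933, 317, 666]) cube([76, 529, 70]);


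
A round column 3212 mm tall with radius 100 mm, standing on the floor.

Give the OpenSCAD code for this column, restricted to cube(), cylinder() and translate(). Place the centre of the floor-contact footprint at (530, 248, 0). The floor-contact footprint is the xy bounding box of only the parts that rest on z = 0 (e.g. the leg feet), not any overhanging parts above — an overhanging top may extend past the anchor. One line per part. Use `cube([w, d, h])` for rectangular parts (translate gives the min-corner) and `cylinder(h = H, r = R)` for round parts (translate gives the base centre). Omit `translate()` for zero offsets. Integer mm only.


translate([530, 248, 0]) cylinder(h = 3212, r = 100);


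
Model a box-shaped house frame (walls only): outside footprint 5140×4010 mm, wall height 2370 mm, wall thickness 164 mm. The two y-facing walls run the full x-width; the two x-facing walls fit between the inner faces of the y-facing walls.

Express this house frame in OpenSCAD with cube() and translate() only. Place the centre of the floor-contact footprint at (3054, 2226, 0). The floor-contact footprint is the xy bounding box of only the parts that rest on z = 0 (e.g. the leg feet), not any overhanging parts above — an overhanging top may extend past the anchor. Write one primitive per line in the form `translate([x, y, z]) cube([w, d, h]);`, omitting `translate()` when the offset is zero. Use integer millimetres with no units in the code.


translate([484, 221, 0]) cube([5140, 164, 2370]);
translate([484, 4067, 0]) cube([5140, 164, 2370]);
translate([484, 385, 0]) cube([164, 3682, 2370]);
translate([5460, 385, 0]) cube([164, 3682, 2370]);


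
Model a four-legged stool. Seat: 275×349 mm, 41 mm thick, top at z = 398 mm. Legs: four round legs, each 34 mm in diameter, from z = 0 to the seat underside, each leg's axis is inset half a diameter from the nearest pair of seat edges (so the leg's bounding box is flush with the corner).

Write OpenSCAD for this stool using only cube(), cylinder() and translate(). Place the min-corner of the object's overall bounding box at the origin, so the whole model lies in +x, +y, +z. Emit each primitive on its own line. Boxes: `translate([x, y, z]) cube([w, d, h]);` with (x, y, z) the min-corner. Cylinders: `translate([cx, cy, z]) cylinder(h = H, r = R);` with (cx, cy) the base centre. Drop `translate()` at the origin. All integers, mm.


translate([0, 0, 357]) cube([275, 349, 41]);
translate([17, 17, 0]) cylinder(h = 357, r = 17);
translate([258, 17, 0]) cylinder(h = 357, r = 17);
translate([17, 332, 0]) cylinder(h = 357, r = 17);
translate([258, 332, 0]) cylinder(h = 357, r = 17);


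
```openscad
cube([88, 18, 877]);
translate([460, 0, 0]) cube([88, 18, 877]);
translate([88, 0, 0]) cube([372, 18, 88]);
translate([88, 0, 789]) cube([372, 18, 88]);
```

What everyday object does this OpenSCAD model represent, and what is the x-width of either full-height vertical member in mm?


A picture frame. The border width is 88 mm.

Four thin pieces enclosing a rectangular opening — a picture frame. The two full-height stiles are 877 mm tall; the top rail sits at z = 789 and is 88 mm tall, so the border above the opening is 877 − 789 = 88 mm, matching the stile x-width.


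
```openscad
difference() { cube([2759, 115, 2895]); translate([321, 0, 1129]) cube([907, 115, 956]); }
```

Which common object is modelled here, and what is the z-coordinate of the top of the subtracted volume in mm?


A wall with a window opening. The window head height is 2085 mm.

A wall with a rectangular opening subtracted — a window. Sill at z = 1129, opening 956 mm tall, so the head is at 1129 + 956 = 2085 mm.


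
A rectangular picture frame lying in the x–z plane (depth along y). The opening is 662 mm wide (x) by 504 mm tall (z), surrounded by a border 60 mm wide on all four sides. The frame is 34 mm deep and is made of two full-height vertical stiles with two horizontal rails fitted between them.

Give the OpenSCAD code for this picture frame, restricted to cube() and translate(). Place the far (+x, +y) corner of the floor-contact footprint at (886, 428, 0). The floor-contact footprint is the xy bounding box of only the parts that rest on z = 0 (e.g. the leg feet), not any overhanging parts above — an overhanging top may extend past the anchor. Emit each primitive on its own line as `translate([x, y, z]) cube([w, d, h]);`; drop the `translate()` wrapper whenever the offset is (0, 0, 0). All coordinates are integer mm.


translate([104, 394, 0]) cube([60, 34, 624]);
translate([826, 394, 0]) cube([60, 34, 624]);
translate([164, 394, 0]) cube([662, 34, 60]);
translate([164, 394, 564]) cube([662, 34, 60]);


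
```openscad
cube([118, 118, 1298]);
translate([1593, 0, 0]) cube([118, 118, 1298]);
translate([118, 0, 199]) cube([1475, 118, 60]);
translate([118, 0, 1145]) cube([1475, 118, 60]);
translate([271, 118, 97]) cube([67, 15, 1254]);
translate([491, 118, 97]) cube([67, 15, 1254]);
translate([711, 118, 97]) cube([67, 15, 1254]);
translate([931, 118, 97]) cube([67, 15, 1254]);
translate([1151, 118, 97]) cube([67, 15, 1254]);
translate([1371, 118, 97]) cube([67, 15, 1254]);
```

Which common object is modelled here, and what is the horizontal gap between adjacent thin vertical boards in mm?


A fence section. The picket gap is 153 mm.

Two posts, two rails, 6 pickets — a fence section. Span 1475 mm holds 6 pickets of 67 mm with 7 equal gaps: ⌊(1475 − 6·67) / 7⌋ = 153 mm.


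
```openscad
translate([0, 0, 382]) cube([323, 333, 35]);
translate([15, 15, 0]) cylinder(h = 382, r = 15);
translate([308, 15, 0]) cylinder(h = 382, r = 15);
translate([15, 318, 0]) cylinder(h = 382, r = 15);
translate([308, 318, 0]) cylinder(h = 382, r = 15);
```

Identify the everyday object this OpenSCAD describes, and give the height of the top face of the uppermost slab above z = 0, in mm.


A stool. The seat height is 417 mm.

A 323×333×35 slab at z = 382 on four corner cylinders — a stool. The seat top is 382 + 35 = 417 mm.


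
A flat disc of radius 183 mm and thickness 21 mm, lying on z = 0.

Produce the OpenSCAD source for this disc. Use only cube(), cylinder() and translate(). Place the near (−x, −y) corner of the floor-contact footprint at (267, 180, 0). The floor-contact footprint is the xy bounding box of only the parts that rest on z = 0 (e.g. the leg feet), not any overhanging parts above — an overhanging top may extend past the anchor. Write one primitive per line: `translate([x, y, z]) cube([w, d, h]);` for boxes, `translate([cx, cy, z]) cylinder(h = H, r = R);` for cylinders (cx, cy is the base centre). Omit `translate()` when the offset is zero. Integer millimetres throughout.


translate([450, 363, 0]) cylinder(h = 21, r = 183);


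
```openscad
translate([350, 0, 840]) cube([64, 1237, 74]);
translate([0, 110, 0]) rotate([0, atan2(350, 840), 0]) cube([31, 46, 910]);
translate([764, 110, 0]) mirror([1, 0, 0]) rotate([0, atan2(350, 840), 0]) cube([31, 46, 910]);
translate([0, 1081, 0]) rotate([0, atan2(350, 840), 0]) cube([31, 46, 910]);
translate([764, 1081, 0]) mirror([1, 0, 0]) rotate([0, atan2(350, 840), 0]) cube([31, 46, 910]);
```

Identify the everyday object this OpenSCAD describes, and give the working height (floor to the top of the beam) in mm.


A sawhorse. The overall height is 914 mm.

A beam across two mirrored pairs of raked legs — a sawhorse. The beam's underside is at z = 840 (matching the legs' vertical rise in atan2(350, 840)) and the beam is 74 mm tall, so its top is at 840 + 74 = 914 mm. The raked legs top out at the beam's underside, so that is the highest point.


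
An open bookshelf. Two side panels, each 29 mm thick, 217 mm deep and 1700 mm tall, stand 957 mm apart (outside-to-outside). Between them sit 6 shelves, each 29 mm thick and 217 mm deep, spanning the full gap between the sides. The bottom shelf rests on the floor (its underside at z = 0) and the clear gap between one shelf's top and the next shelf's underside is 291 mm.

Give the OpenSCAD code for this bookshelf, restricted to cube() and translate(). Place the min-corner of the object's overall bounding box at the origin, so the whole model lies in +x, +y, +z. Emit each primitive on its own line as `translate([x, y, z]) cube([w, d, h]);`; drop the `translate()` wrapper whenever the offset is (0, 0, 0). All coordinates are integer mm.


cube([29, 217, 1700]);
translate([928, 0, 0]) cube([29, 217, 1700]);
translate([29, 0, 0]) cube([899, 217, 29]);
translate([29, 0, 320]) cube([899, 217, 29]);
translate([29, 0, 640]) cube([899, 217, 29]);
translate([29, 0, 960]) cube([899, 217, 29]);
translate([29, 0, 1280]) cube([899, 217, 29]);
translate([29, 0, 1600]) cube([899, 217, 29]);


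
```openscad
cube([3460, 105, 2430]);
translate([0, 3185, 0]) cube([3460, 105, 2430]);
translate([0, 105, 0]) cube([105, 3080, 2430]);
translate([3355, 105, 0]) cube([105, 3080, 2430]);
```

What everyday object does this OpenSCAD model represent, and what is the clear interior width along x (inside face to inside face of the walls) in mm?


A house (or room) frame. The interior width is 3250 mm.

Four 2430 mm walls enclosing a rectangle with no floor or roof — a room or house frame. Outside width is 3460 mm and wall thickness is 105 mm, so the interior width is 3460 − 2 × 105 = 3250 mm.


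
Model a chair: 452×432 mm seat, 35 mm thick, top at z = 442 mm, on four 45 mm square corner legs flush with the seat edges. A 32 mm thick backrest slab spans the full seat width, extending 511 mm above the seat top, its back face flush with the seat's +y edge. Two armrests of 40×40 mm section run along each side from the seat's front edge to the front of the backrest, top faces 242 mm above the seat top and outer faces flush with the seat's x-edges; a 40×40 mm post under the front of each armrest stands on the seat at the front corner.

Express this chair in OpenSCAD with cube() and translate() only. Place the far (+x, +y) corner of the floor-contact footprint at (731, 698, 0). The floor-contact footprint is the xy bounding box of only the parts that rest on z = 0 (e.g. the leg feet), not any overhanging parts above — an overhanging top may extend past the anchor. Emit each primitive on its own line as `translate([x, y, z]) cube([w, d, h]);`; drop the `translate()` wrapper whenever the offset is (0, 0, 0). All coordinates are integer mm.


translate([279, 266, 407]) cube([452, 432, 35]);
translate([279, 266, 0]) cube([45, 45, 407]);
translate([686, 266, 0]) cube([45, 45, 407]);
translate([279, 653, 0]) cube([45, 45, 407]);
translate([686, 653, 0]) cube([45, 45, 407]);
translate([279, 666, 442]) cube([452, 32, 511]);
translate([279, 266, 644]) cube([40, 400, 40]);
translate([691, 266, 644]) cube([40, 400, 40]);
translate([279, 266, 442]) cube([40, 40, 202]);
translate([691, 266, 442]) cube([40, 40, 202]);


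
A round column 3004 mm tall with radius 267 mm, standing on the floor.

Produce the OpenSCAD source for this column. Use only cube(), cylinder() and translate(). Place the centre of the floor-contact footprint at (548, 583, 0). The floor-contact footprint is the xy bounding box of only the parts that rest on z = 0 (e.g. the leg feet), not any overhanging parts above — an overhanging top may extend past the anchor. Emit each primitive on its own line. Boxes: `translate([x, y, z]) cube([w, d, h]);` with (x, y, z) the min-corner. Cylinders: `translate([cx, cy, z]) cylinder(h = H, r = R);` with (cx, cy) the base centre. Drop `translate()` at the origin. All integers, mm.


translate([548, 583, 0]) cylinder(h = 3004, r = 267);


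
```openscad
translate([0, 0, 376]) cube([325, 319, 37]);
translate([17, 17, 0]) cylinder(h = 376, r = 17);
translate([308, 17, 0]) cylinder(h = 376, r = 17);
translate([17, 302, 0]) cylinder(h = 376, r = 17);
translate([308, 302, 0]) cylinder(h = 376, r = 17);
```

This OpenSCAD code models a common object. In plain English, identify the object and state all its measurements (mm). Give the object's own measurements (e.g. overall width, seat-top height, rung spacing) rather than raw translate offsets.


A four-legged stool. The seat is a 325×319×37 mm slab whose top surface is at z = 413 mm; four round legs, each 34 mm in diameter, run from the floor (z = 0) to the underside of the seat, each leg's axis is inset half a diameter from the nearest pair of seat edges (so the leg's bounding box is flush with the corner).


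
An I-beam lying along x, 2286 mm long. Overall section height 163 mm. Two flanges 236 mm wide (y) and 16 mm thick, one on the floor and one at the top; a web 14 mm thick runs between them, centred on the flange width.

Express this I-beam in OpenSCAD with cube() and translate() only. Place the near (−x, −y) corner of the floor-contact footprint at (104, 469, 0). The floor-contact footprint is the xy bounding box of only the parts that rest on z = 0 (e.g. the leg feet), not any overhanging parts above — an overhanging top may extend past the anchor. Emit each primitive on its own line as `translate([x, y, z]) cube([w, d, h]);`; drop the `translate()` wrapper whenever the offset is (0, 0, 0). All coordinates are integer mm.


translate([104, 469, 0]) cube([2286, 236, 16]);
translate([104, 580, 16]) cube([2286, 14, 131]);
translate([104, 469, 147]) cube([2286, 236, 16]);


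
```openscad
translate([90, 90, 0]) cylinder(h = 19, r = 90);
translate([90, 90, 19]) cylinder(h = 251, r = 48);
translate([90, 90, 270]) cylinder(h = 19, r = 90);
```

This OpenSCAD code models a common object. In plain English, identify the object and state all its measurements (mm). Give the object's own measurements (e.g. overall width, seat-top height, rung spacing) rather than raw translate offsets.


A spool: two coaxial disc flanges of radius 90 mm and thickness 19 mm, joined by a core cylinder of radius 48 mm and height 251 mm. The lower flange rests on z = 0 and the three cylinders share a vertical axis.


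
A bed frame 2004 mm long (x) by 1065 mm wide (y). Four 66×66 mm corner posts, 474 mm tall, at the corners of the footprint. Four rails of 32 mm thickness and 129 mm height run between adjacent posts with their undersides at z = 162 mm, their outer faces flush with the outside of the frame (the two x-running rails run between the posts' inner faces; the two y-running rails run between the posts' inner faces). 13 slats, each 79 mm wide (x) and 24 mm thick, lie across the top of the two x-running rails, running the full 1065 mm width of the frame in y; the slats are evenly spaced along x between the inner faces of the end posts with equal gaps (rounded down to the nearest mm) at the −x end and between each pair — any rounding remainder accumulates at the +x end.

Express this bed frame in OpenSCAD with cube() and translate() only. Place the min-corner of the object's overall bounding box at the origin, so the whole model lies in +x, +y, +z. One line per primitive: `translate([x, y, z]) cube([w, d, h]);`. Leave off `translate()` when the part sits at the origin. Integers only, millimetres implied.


cube([66, 66, 474]);
translate([0, 999, 0]) cube([66, 66, 474]);
translate([1938, 0, 0]) cube([66, 66, 474]);
translate([1938, 999, 0]) cube([66, 66, 474]);
translate([66, 0, 162]) cube([1872, 32, 129]);
translate([66, 1033, 162]) cube([1872, 32, 129]);
translate([0, 66, 162]) cube([32, 933, 129]);
translate([1972, 66, 162]) cube([32, 933, 129]);
translate([126, 0, 291]) cube([79, 1065, 24]);
translate([265, 0, 291]) cube([79, 1065, 24]);
translate([404, 0, 291]) cube([79, 1065, 24]);
translate([543, 0, 291]) cube([79, 1065, 24]);
translate([682, 0, 291]) cube([79, 1065, 24]);
translate([821, 0, 291]) cube([79, 1065, 24]);
translate([960, 0, 291]) cube([79, 1065, 24]);
translate([1099, 0, 291]) cube([79, 1065, 24]);
translate([1238, 0, 291]) cube([79, 1065, 24]);
translate([1377, 0, 291]) cube([79, 1065, 24]);
translate([1516, 0, 291]) cube([79, 1065, 24]);
translate([1655, 0, 291]) cube([79, 1065, 24]);
translate([1794, 0, 291]) cube([79, 1065, 24]);
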